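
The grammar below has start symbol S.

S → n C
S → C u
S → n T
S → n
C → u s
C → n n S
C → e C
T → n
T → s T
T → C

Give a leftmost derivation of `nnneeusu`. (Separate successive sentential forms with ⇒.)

S ⇒ nC ⇒ nnnS ⇒ nnnCu ⇒ nnneCu ⇒ nnneeCu ⇒ nnneeusu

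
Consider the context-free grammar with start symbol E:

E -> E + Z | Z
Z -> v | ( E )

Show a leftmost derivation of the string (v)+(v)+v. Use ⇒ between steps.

E ⇒ E+Z ⇒ E+Z+Z ⇒ Z+Z+Z ⇒ (E)+Z+Z ⇒ (Z)+Z+Z ⇒ (v)+Z+Z ⇒ (v)+(E)+Z ⇒ (v)+(Z)+Z ⇒ (v)+(v)+Z ⇒ (v)+(v)+v

E ⇒ E+Z   [E -> E + Z]
E+Z ⇒ E+Z+Z   [E -> E + Z]
E+Z+Z ⇒ Z+Z+Z   [E -> Z]
Z+Z+Z ⇒ (E)+Z+Z   [Z -> ( E )]
(E)+Z+Z ⇒ (Z)+Z+Z   [E -> Z]
(Z)+Z+Z ⇒ (v)+Z+Z   [Z -> v]
(v)+Z+Z ⇒ (v)+(E)+Z   [Z -> ( E )]
(v)+(E)+Z ⇒ (v)+(Z)+Z   [E -> Z]
(v)+(Z)+Z ⇒ (v)+(v)+Z   [Z -> v]
(v)+(v)+Z ⇒ (v)+(v)+v   [Z -> v]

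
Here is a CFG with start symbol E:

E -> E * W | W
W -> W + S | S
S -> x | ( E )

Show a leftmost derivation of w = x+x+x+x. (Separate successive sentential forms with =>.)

E => W => W+S => W+S+S => W+S+S+S => S+S+S+S => x+S+S+S => x+x+S+S => x+x+x+S => x+x+x+x

E => W   [E -> W]
W => W+S   [W -> W + S]
W+S => W+S+S   [W -> W + S]
W+S+S => W+S+S+S   [W -> W + S]
W+S+S+S => S+S+S+S   [W -> S]
S+S+S+S => x+S+S+S   [S -> x]
x+S+S+S => x+x+S+S   [S -> x]
x+x+S+S => x+x+x+S   [S -> x]
x+x+x+S => x+x+x+x   [S -> x]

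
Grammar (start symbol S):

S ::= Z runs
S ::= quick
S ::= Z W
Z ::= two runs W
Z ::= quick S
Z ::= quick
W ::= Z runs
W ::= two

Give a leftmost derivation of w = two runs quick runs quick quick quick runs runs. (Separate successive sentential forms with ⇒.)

S ⇒ Z W ⇒ two runs W W ⇒ two runs Z runs W ⇒ two runs quick runs W ⇒ two runs quick runs Z runs ⇒ two runs quick runs quick S runs ⇒ two runs quick runs quick Z runs runs ⇒ two runs quick runs quick quick S runs runs ⇒ two runs quick runs quick quick quick runs runs

S ⇒ Z W   [S ::= Z W]
Z W ⇒ two runs W W   [Z ::= two runs W]
two runs W W ⇒ two runs Z runs W   [W ::= Z runs]
two runs Z runs W ⇒ two runs quick runs W   [Z ::= quick]
two runs quick runs W ⇒ two runs quick runs Z runs   [W ::= Z runs]
two runs quick runs Z runs ⇒ two runs quick runs quick S runs   [Z ::= quick S]
two runs quick runs quick S runs ⇒ two runs quick runs quick Z runs runs   [S ::= Z runs]
two runs quick runs quick Z runs runs ⇒ two runs quick runs quick quick S runs runs   [Z ::= quick S]
two runs quick runs quick quick S runs runs ⇒ two runs quick runs quick quick quick runs runs   [S ::= quick]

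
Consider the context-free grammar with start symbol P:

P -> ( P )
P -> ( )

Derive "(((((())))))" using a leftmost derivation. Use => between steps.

P=>(P)=>((P))=>(((P)))=>((((P))))=>(((((P)))))=>(((((())))))

P => (P)   [P -> ( P )]
(P) => ((P))   [P -> ( P )]
((P)) => (((P)))   [P -> ( P )]
(((P))) => ((((P))))   [P -> ( P )]
((((P)))) => (((((P)))))   [P -> ( P )]
(((((P))))) => (((((())))))   [P -> ( )]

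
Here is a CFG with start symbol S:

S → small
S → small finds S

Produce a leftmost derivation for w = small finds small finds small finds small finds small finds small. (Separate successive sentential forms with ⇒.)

S ⇒ small finds S   [S → small finds S]
small finds S ⇒ small finds small finds S   [S → small finds S]
small finds small finds S ⇒ small finds small finds small finds S   [S → small finds S]
small finds small finds small finds S ⇒ small finds small finds small finds small finds S   [S → small finds S]
small finds small finds small finds small finds S ⇒ small finds small finds small finds small finds small finds S   [S → small finds S]
small finds small finds small finds small finds small finds S ⇒ small finds small finds small finds small finds small finds small   [S → small]

S ⇒ small finds S ⇒ small finds small finds S ⇒ small finds small finds small finds S ⇒ small finds small finds small finds small finds S ⇒ small finds small finds small finds small finds small finds S ⇒ small finds small finds small finds small finds small finds small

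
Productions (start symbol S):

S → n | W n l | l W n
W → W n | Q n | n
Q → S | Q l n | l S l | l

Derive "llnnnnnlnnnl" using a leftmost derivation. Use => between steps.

S => Wnl => Qnnl => Qlnnnl => Slnnnl => lWnlnnnl => lWnnlnnnl => lWnnnlnnnl => lWnnnnlnnnl => lQnnnnnlnnnl => llnnnnnlnnnl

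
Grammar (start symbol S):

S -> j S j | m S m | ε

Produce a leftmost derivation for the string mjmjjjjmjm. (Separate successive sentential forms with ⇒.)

S ⇒ mSm ⇒ mjSjm ⇒ mjmSmjm ⇒ mjmjSjmjm ⇒ mjmjjSjjmjm ⇒ mjmjjjjmjm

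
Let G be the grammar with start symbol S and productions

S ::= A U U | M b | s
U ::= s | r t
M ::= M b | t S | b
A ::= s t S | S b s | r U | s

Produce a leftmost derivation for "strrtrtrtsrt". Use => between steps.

S => AUU => stSUU => stAUUUU => strUUUUU => strrtUUUU => strrtrtUUU => strrtrtrtUU => strrtrtrtsU => strrtrtrtsrt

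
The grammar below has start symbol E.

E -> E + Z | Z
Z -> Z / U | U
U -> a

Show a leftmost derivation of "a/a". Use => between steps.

E => Z => Z/U => U/U => a/U => a/a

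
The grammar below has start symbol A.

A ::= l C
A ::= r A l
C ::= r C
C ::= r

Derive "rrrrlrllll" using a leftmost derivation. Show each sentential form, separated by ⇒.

A ⇒ rAl ⇒ rrAll ⇒ rrrAlll ⇒ rrrrAllll ⇒ rrrrlCllll ⇒ rrrrlrllll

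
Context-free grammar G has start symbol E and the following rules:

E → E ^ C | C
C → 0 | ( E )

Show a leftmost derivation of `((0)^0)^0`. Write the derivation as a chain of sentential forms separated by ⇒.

E ⇒ E^C ⇒ C^C ⇒ (E)^C ⇒ (E^C)^C ⇒ (C^C)^C ⇒ ((E)^C)^C ⇒ ((C)^C)^C ⇒ ((0)^C)^C ⇒ ((0)^0)^C ⇒ ((0)^0)^0

E ⇒ E^C   [E → E ^ C]
E^C ⇒ C^C   [E → C]
C^C ⇒ (E)^C   [C → ( E )]
(E)^C ⇒ (E^C)^C   [E → E ^ C]
(E^C)^C ⇒ (C^C)^C   [E → C]
(C^C)^C ⇒ ((E)^C)^C   [C → ( E )]
((E)^C)^C ⇒ ((C)^C)^C   [E → C]
((C)^C)^C ⇒ ((0)^C)^C   [C → 0]
((0)^C)^C ⇒ ((0)^0)^C   [C → 0]
((0)^0)^C ⇒ ((0)^0)^0   [C → 0]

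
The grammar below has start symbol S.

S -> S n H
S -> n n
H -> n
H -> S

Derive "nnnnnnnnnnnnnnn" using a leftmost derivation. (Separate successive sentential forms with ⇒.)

S⇒SnH⇒SnHnH⇒SnHnHnH⇒SnHnHnHnH⇒nnnHnHnHnH⇒nnnSnHnHnH⇒nnnSnHnHnHnH⇒nnnSnHnHnHnHnH⇒nnnnnnHnHnHnHnH⇒nnnnnnnnHnHnHnH⇒nnnnnnnnnnHnHnH⇒nnnnnnnnnnnnHnH⇒nnnnnnnnnnnnnnH⇒nnnnnnnnnnnnnnn

S ⇒ SnH   [S -> S n H]
SnH ⇒ SnHnH   [S -> S n H]
SnHnH ⇒ SnHnHnH   [S -> S n H]
SnHnHnH ⇒ SnHnHnHnH   [S -> S n H]
SnHnHnHnH ⇒ nnnHnHnHnH   [S -> n n]
nnnHnHnHnH ⇒ nnnSnHnHnH   [H -> S]
nnnSnHnHnH ⇒ nnnSnHnHnHnH   [S -> S n H]
nnnSnHnHnHnH ⇒ nnnSnHnHnHnHnH   [S -> S n H]
nnnSnHnHnHnHnH ⇒ nnnnnnHnHnHnHnH   [S -> n n]
nnnnnnHnHnHnHnH ⇒ nnnnnnnnHnHnHnH   [H -> n]
nnnnnnnnHnHnHnH ⇒ nnnnnnnnnnHnHnH   [H -> n]
nnnnnnnnnnHnHnH ⇒ nnnnnnnnnnnnHnH   [H -> n]
nnnnnnnnnnnnHnH ⇒ nnnnnnnnnnnnnnH   [H -> n]
nnnnnnnnnnnnnnH ⇒ nnnnnnnnnnnnnnn   [H -> n]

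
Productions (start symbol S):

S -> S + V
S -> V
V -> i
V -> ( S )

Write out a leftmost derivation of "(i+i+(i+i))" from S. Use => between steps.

S => V => (S) => (S+V) => (S+V+V) => (V+V+V) => (i+V+V) => (i+i+V) => (i+i+(S)) => (i+i+(S+V)) => (i+i+(V+V)) => (i+i+(i+V)) => (i+i+(i+i))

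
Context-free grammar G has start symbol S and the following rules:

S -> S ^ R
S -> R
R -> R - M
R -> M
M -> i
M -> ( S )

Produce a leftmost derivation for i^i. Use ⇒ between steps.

S ⇒ S^R   [S -> S ^ R]
S^R ⇒ R^R   [S -> R]
R^R ⇒ M^R   [R -> M]
M^R ⇒ i^R   [M -> i]
i^R ⇒ i^M   [R -> M]
i^M ⇒ i^i   [M -> i]

S⇒S^R⇒R^R⇒M^R⇒i^R⇒i^M⇒i^i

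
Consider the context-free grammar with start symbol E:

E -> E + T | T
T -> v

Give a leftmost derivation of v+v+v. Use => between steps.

E => E+T => E+T+T => T+T+T => v+T+T => v+v+T => v+v+v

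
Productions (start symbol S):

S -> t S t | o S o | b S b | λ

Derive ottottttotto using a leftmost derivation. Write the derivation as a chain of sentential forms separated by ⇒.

S⇒oSo⇒otSto⇒ottStto⇒ottoSotto⇒ottotStotto⇒ottottSttotto⇒ottottttotto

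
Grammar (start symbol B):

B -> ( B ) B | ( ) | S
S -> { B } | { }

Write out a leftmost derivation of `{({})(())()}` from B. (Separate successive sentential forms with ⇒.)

B ⇒ S ⇒ {B} ⇒ {(B)B} ⇒ {(S)B} ⇒ {({})B} ⇒ {({})(B)B} ⇒ {({})(())B} ⇒ {({})(())()}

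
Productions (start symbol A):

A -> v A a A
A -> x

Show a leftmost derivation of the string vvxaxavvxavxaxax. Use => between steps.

A => vAaA => vvAaAaA => vvxaAaA => vvxaxaA => vvxaxavAaA => vvxaxavvAaAaA => vvxaxavvxaAaA => vvxaxavvxavAaAaA => vvxaxavvxavxaAaA => vvxaxavvxavxaxaA => vvxaxavvxavxaxax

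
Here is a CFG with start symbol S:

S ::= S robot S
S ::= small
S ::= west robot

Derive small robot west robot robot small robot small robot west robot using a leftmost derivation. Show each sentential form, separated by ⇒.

S ⇒ S robot S   [S ::= S robot S]
S robot S ⇒ S robot S robot S   [S ::= S robot S]
S robot S robot S ⇒ S robot S robot S robot S   [S ::= S robot S]
S robot S robot S robot S ⇒ small robot S robot S robot S   [S ::= small]
small robot S robot S robot S ⇒ small robot S robot S robot S robot S   [S ::= S robot S]
small robot S robot S robot S robot S ⇒ small robot west robot robot S robot S robot S   [S ::= west robot]
small robot west robot robot S robot S robot S ⇒ small robot west robot robot small robot S robot S   [S ::= small]
small robot west robot robot small robot S robot S ⇒ small robot west robot robot small robot small robot S   [S ::= small]
small robot west robot robot small robot small robot S ⇒ small robot west robot robot small robot small robot west robot   [S ::= west robot]

S ⇒ S robot S ⇒ S robot S robot S ⇒ S robot S robot S robot S ⇒ small robot S robot S robot S ⇒ small robot S robot S robot S robot S ⇒ small robot west robot robot S robot S robot S ⇒ small robot west robot robot small robot S robot S ⇒ small robot west robot robot small robot small robot S ⇒ small robot west robot robot small robot small robot west robot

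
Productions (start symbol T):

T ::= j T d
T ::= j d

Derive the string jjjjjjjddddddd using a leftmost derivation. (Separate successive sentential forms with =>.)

T => jTd => jjTdd => jjjTddd => jjjjTdddd => jjjjjTddddd => jjjjjjTdddddd => jjjjjjjddddddd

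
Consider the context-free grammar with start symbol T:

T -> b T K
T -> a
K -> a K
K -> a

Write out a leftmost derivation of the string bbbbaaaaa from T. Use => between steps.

T => bTK => bbTKK => bbbTKKK => bbbbTKKKK => bbbbaKKKK => bbbbaaKKK => bbbbaaaKK => bbbbaaaaK => bbbbaaaaa

T => bTK   [T -> b T K]
bTK => bbTKK   [T -> b T K]
bbTKK => bbbTKKK   [T -> b T K]
bbbTKKK => bbbbTKKKK   [T -> b T K]
bbbbTKKKK => bbbbaKKKK   [T -> a]
bbbbaKKKK => bbbbaaKKK   [K -> a]
bbbbaaKKK => bbbbaaaKK   [K -> a]
bbbbaaaKK => bbbbaaaaK   [K -> a]
bbbbaaaaK => bbbbaaaaa   [K -> a]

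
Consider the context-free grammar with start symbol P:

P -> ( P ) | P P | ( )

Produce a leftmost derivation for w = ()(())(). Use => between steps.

P => PP   [P -> P P]
PP => ()P   [P -> ( )]
()P => ()PP   [P -> P P]
()PP => ()(P)P   [P -> ( P )]
()(P)P => ()(())P   [P -> ( )]
()(())P => ()(())()   [P -> ( )]

P => PP => ()P => ()PP => ()(P)P => ()(())P => ()(())()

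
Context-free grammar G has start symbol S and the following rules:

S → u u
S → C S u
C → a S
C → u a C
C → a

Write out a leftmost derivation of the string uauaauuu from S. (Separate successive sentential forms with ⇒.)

S ⇒ CSu ⇒ uaCSu ⇒ uauaCSu ⇒ uauaaSu ⇒ uauaauuu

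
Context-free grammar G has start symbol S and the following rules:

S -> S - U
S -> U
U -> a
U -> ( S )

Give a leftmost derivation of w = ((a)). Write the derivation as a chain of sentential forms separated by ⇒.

S ⇒ U ⇒ (S) ⇒ (U) ⇒ ((S)) ⇒ ((U)) ⇒ ((a))

S ⇒ U   [S -> U]
U ⇒ (S)   [U -> ( S )]
(S) ⇒ (U)   [S -> U]
(U) ⇒ ((S))   [U -> ( S )]
((S)) ⇒ ((U))   [S -> U]
((U)) ⇒ ((a))   [U -> a]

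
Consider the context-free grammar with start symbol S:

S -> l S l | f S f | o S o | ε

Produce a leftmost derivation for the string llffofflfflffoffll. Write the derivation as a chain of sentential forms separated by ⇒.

S⇒lSl⇒llSll⇒llfSfll⇒llffSffll⇒llffoSoffll⇒llffofSfoffll⇒llffoffSffoffll⇒llffofflSlffoffll⇒llffofflfSflffoffll⇒llffofflfflffoffll

S ⇒ lSl   [S -> l S l]
lSl ⇒ llSll   [S -> l S l]
llSll ⇒ llfSfll   [S -> f S f]
llfSfll ⇒ llffSffll   [S -> f S f]
llffSffll ⇒ llffoSoffll   [S -> o S o]
llffoSoffll ⇒ llffofSfoffll   [S -> f S f]
llffofSfoffll ⇒ llffoffSffoffll   [S -> f S f]
llffoffSffoffll ⇒ llffofflSlffoffll   [S -> l S l]
llffofflSlffoffll ⇒ llffofflfSflffoffll   [S -> f S f]
llffofflfSflffoffll ⇒ llffofflfflffoffll   [S -> ε]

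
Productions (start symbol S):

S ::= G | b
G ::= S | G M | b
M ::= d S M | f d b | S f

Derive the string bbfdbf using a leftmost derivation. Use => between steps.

S => G => GM => bM => bSf => bGf => bGMf => bSMf => bbMf => bbfdbf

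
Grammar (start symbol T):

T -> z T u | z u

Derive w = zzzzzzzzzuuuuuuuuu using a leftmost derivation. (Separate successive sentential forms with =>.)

T => zTu   [T -> z T u]
zTu => zzTuu   [T -> z T u]
zzTuu => zzzTuuu   [T -> z T u]
zzzTuuu => zzzzTuuuu   [T -> z T u]
zzzzTuuuu => zzzzzTuuuuu   [T -> z T u]
zzzzzTuuuuu => zzzzzzTuuuuuu   [T -> z T u]
zzzzzzTuuuuuu => zzzzzzzTuuuuuuu   [T -> z T u]
zzzzzzzTuuuuuuu => zzzzzzzzTuuuuuuuu   [T -> z T u]
zzzzzzzzTuuuuuuuu => zzzzzzzzzuuuuuuuuu   [T -> z u]

T => zTu => zzTuu => zzzTuuu => zzzzTuuuu => zzzzzTuuuuu => zzzzzzTuuuuuu => zzzzzzzTuuuuuuu => zzzzzzzzTuuuuuuuu => zzzzzzzzzuuuuuuuuu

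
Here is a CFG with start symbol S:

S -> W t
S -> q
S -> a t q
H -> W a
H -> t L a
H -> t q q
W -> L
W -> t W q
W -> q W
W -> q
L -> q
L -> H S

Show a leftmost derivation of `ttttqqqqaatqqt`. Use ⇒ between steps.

S ⇒ Wt ⇒ tWqt ⇒ tLqt ⇒ tHSqt ⇒ tWaSqt ⇒ ttWqaSqt ⇒ tttWqqaSqt ⇒ ttttWqqqaSqt ⇒ ttttqqqqaSqt ⇒ ttttqqqqaatqqt

S ⇒ Wt   [S -> W t]
Wt ⇒ tWqt   [W -> t W q]
tWqt ⇒ tLqt   [W -> L]
tLqt ⇒ tHSqt   [L -> H S]
tHSqt ⇒ tWaSqt   [H -> W a]
tWaSqt ⇒ ttWqaSqt   [W -> t W q]
ttWqaSqt ⇒ tttWqqaSqt   [W -> t W q]
tttWqqaSqt ⇒ ttttWqqqaSqt   [W -> t W q]
ttttWqqqaSqt ⇒ ttttqqqqaSqt   [W -> q]
ttttqqqqaSqt ⇒ ttttqqqqaatqqt   [S -> a t q]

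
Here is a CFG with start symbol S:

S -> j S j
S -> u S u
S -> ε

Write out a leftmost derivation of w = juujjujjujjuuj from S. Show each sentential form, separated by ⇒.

S ⇒ jSj   [S -> j S j]
jSj ⇒ juSuj   [S -> u S u]
juSuj ⇒ juuSuuj   [S -> u S u]
juuSuuj ⇒ juujSjuuj   [S -> j S j]
juujSjuuj ⇒ juujjSjjuuj   [S -> j S j]
juujjSjjuuj ⇒ juujjuSujjuuj   [S -> u S u]
juujjuSujjuuj ⇒ juujjujSjujjuuj   [S -> j S j]
juujjujSjujjuuj ⇒ juujjujjujjuuj   [S -> ε]

S⇒jSj⇒juSuj⇒juuSuuj⇒juujSjuuj⇒juujjSjjuuj⇒juujjuSujjuuj⇒juujjujSjujjuuj⇒juujjujjujjuuj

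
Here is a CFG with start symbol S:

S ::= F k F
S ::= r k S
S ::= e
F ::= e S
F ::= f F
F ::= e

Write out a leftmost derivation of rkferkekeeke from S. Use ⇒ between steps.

S ⇒ rkS ⇒ rkFkF ⇒ rkfFkF ⇒ rkfeSkF ⇒ rkferkSkF ⇒ rkferkFkFkF ⇒ rkferkekFkF ⇒ rkferkekeSkF ⇒ rkferkekeekF ⇒ rkferkekeeke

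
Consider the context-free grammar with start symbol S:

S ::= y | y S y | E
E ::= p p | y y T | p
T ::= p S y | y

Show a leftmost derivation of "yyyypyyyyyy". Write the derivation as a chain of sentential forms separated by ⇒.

S ⇒ ySy ⇒ yySyy ⇒ yyEyy ⇒ yyyyTyy ⇒ yyyypSyyy ⇒ yyyypEyyy ⇒ yyyypyyTyyy ⇒ yyyypyyyyyy

S ⇒ ySy   [S ::= y S y]
ySy ⇒ yySyy   [S ::= y S y]
yySyy ⇒ yyEyy   [S ::= E]
yyEyy ⇒ yyyyTyy   [E ::= y y T]
yyyyTyy ⇒ yyyypSyyy   [T ::= p S y]
yyyypSyyy ⇒ yyyypEyyy   [S ::= E]
yyyypEyyy ⇒ yyyypyyTyyy   [E ::= y y T]
yyyypyyTyyy ⇒ yyyypyyyyyy   [T ::= y]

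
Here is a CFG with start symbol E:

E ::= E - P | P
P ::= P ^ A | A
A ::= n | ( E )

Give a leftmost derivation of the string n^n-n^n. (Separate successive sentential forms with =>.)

E => E-P   [E ::= E - P]
E-P => P-P   [E ::= P]
P-P => P^A-P   [P ::= P ^ A]
P^A-P => A^A-P   [P ::= A]
A^A-P => n^A-P   [A ::= n]
n^A-P => n^n-P   [A ::= n]
n^n-P => n^n-P^A   [P ::= P ^ A]
n^n-P^A => n^n-A^A   [P ::= A]
n^n-A^A => n^n-n^A   [A ::= n]
n^n-n^A => n^n-n^n   [A ::= n]

E => E-P => P-P => P^A-P => A^A-P => n^A-P => n^n-P => n^n-P^A => n^n-A^A => n^n-n^A => n^n-n^n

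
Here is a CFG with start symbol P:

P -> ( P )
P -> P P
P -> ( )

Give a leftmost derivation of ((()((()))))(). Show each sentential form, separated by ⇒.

P⇒PP⇒(P)P⇒((P))P⇒((PP))P⇒((()P))P⇒((()(P)))P⇒((()((P))))P⇒((()((()))))P⇒((()((()))))()

P ⇒ PP   [P -> P P]
PP ⇒ (P)P   [P -> ( P )]
(P)P ⇒ ((P))P   [P -> ( P )]
((P))P ⇒ ((PP))P   [P -> P P]
((PP))P ⇒ ((()P))P   [P -> ( )]
((()P))P ⇒ ((()(P)))P   [P -> ( P )]
((()(P)))P ⇒ ((()((P))))P   [P -> ( P )]
((()((P))))P ⇒ ((()((()))))P   [P -> ( )]
((()((()))))P ⇒ ((()((()))))()   [P -> ( )]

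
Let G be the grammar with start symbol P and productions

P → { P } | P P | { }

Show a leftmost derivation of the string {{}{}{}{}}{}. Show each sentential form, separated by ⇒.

P ⇒ PP   [P → P P]
PP ⇒ {P}P   [P → { P }]
{P}P ⇒ {PP}P   [P → P P]
{PP}P ⇒ {{}P}P   [P → { }]
{{}P}P ⇒ {{}PP}P   [P → P P]
{{}PP}P ⇒ {{}PPP}P   [P → P P]
{{}PPP}P ⇒ {{}{}PP}P   [P → { }]
{{}{}PP}P ⇒ {{}{}{}P}P   [P → { }]
{{}{}{}P}P ⇒ {{}{}{}{}}P   [P → { }]
{{}{}{}{}}P ⇒ {{}{}{}{}}{}   [P → { }]

P ⇒ PP ⇒ {P}P ⇒ {PP}P ⇒ {{}P}P ⇒ {{}PP}P ⇒ {{}PPP}P ⇒ {{}{}PP}P ⇒ {{}{}{}P}P ⇒ {{}{}{}{}}P ⇒ {{}{}{}{}}{}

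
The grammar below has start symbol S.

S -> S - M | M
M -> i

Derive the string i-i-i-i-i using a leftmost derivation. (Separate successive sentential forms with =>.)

S => S-M   [S -> S - M]
S-M => S-M-M   [S -> S - M]
S-M-M => S-M-M-M   [S -> S - M]
S-M-M-M => S-M-M-M-M   [S -> S - M]
S-M-M-M-M => M-M-M-M-M   [S -> M]
M-M-M-M-M => i-M-M-M-M   [M -> i]
i-M-M-M-M => i-i-M-M-M   [M -> i]
i-i-M-M-M => i-i-i-M-M   [M -> i]
i-i-i-M-M => i-i-i-i-M   [M -> i]
i-i-i-i-M => i-i-i-i-i   [M -> i]

S => S-M => S-M-M => S-M-M-M => S-M-M-M-M => M-M-M-M-M => i-M-M-M-M => i-i-M-M-M => i-i-i-M-M => i-i-i-i-M => i-i-i-i-i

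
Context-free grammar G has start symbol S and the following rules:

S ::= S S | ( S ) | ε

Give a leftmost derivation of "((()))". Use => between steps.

S => (S) => (SS) => (SSS) => (SSSS) => ((S)SSS) => (((S))SSS) => ((())SSS) => ((())SS) => ((())S) => ((()))

S => (S)   [S ::= ( S )]
(S) => (SS)   [S ::= S S]
(SS) => (SSS)   [S ::= S S]
(SSS) => (SSSS)   [S ::= S S]
(SSSS) => ((S)SSS)   [S ::= ( S )]
((S)SSS) => (((S))SSS)   [S ::= ( S )]
(((S))SSS) => ((())SSS)   [S ::= ε]
((())SSS) => ((())SS)   [S ::= ε]
((())SS) => ((())S)   [S ::= ε]
((())S) => ((()))   [S ::= ε]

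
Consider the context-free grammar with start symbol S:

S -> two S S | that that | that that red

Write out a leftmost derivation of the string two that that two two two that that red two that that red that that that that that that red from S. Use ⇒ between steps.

S ⇒ two S S ⇒ two that that S ⇒ two that that two S S ⇒ two that that two two S S S ⇒ two that that two two two S S S S ⇒ two that that two two two that that red S S S ⇒ two that that two two two that that red two S S S S ⇒ two that that two two two that that red two that that red S S S ⇒ two that that two two two that that red two that that red that that S S ⇒ two that that two two two that that red two that that red that that that that S ⇒ two that that two two two that that red two that that red that that that that that that red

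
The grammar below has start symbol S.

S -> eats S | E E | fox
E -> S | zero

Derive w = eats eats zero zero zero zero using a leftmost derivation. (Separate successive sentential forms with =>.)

S => eats S => eats E E => eats S E => eats eats S E => eats eats E E E => eats eats S E E => eats eats E E E E => eats eats zero E E E => eats eats zero zero E E => eats eats zero zero zero E => eats eats zero zero zero zero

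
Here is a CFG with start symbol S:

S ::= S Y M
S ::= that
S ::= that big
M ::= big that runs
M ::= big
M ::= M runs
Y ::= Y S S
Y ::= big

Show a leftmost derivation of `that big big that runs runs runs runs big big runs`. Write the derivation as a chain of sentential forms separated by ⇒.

S ⇒ S Y M   [S ::= S Y M]
S Y M ⇒ S Y M Y M   [S ::= S Y M]
S Y M Y M ⇒ that Y M Y M   [S ::= that]
that Y M Y M ⇒ that big M Y M   [Y ::= big]
that big M Y M ⇒ that big M runs Y M   [M ::= M runs]
that big M runs Y M ⇒ that big M runs runs Y M   [M ::= M runs]
that big M runs runs Y M ⇒ that big M runs runs runs Y M   [M ::= M runs]
that big M runs runs runs Y M ⇒ that big big that runs runs runs runs Y M   [M ::= big that runs]
that big big that runs runs runs runs Y M ⇒ that big big that runs runs runs runs big M   [Y ::= big]
that big big that runs runs runs runs big M ⇒ that big big that runs runs runs runs big M runs   [M ::= M runs]
that big big that runs runs runs runs big M runs ⇒ that big big that runs runs runs runs big big runs   [M ::= big]

S ⇒ S Y M ⇒ S Y M Y M ⇒ that Y M Y M ⇒ that big M Y M ⇒ that big M runs Y M ⇒ that big M runs runs Y M ⇒ that big M runs runs runs Y M ⇒ that big big that runs runs runs runs Y M ⇒ that big big that runs runs runs runs big M ⇒ that big big that runs runs runs runs big M runs ⇒ that big big that runs runs runs runs big big runs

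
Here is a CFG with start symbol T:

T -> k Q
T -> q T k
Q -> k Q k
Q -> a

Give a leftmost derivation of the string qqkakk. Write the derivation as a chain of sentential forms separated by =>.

T => qTk => qqTkk => qqkQkk => qqkakk

T => qTk   [T -> q T k]
qTk => qqTkk   [T -> q T k]
qqTkk => qqkQkk   [T -> k Q]
qqkQkk => qqkakk   [Q -> a]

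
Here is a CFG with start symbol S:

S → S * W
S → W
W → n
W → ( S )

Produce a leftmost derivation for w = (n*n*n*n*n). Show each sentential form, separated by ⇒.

S⇒W⇒(S)⇒(S*W)⇒(S*W*W)⇒(S*W*W*W)⇒(S*W*W*W*W)⇒(W*W*W*W*W)⇒(n*W*W*W*W)⇒(n*n*W*W*W)⇒(n*n*n*W*W)⇒(n*n*n*n*W)⇒(n*n*n*n*n)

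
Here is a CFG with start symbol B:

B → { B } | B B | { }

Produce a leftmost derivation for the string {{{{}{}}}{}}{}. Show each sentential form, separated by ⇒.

B⇒BB⇒{B}B⇒{BB}B⇒{{B}B}B⇒{{{B}}B}B⇒{{{BB}}B}B⇒{{{{}B}}B}B⇒{{{{}{}}}B}B⇒{{{{}{}}}{}}B⇒{{{{}{}}}{}}{}

B ⇒ BB   [B → B B]
BB ⇒ {B}B   [B → { B }]
{B}B ⇒ {BB}B   [B → B B]
{BB}B ⇒ {{B}B}B   [B → { B }]
{{B}B}B ⇒ {{{B}}B}B   [B → { B }]
{{{B}}B}B ⇒ {{{BB}}B}B   [B → B B]
{{{BB}}B}B ⇒ {{{{}B}}B}B   [B → { }]
{{{{}B}}B}B ⇒ {{{{}{}}}B}B   [B → { }]
{{{{}{}}}B}B ⇒ {{{{}{}}}{}}B   [B → { }]
{{{{}{}}}{}}B ⇒ {{{{}{}}}{}}{}   [B → { }]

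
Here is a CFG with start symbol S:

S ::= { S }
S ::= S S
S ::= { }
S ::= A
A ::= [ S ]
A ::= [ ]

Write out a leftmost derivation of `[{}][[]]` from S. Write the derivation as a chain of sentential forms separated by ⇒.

S ⇒ SS   [S ::= S S]
SS ⇒ AS   [S ::= A]
AS ⇒ [S]S   [A ::= [ S ]]
[S]S ⇒ [{}]S   [S ::= { }]
[{}]S ⇒ [{}]A   [S ::= A]
[{}]A ⇒ [{}][S]   [A ::= [ S ]]
[{}][S] ⇒ [{}][A]   [S ::= A]
[{}][A] ⇒ [{}][[]]   [A ::= [ ]]

S ⇒ SS ⇒ AS ⇒ [S]S ⇒ [{}]S ⇒ [{}]A ⇒ [{}][S] ⇒ [{}][A] ⇒ [{}][[]]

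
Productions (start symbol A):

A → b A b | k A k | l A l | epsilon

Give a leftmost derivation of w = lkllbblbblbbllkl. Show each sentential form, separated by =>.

A => lAl   [A → l A l]
lAl => lkAkl   [A → k A k]
lkAkl => lklAlkl   [A → l A l]
lklAlkl => lkllAllkl   [A → l A l]
lkllAllkl => lkllbAbllkl   [A → b A b]
lkllbAbllkl => lkllbbAbbllkl   [A → b A b]
lkllbbAbbllkl => lkllbblAlbbllkl   [A → l A l]
lkllbblAlbbllkl => lkllbblbAblbbllkl   [A → b A b]
lkllbblbAblbbllkl => lkllbblbblbbllkl   [A → epsilon]

A => lAl => lkAkl => lklAlkl => lkllAllkl => lkllbAbllkl => lkllbbAbbllkl => lkllbblAlbbllkl => lkllbblbAblbbllkl => lkllbblbblbbllkl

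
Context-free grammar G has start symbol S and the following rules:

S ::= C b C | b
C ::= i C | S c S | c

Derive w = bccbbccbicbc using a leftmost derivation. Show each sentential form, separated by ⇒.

S ⇒ CbC   [S ::= C b C]
CbC ⇒ ScSbC   [C ::= S c S]
ScSbC ⇒ bcSbC   [S ::= b]
bcSbC ⇒ bcCbCbC   [S ::= C b C]
bcCbCbC ⇒ bccbCbC   [C ::= c]
bccbCbC ⇒ bccbScSbC   [C ::= S c S]
bccbScSbC ⇒ bccbbcSbC   [S ::= b]
bccbbcSbC ⇒ bccbbcCbCbC   [S ::= C b C]
bccbbcCbCbC ⇒ bccbbccbCbC   [C ::= c]
bccbbccbCbC ⇒ bccbbccbiCbC   [C ::= i C]
bccbbccbiCbC ⇒ bccbbccbicbC   [C ::= c]
bccbbccbicbC ⇒ bccbbccbicbc   [C ::= c]

S ⇒ CbC ⇒ ScSbC ⇒ bcSbC ⇒ bcCbCbC ⇒ bccbCbC ⇒ bccbScSbC ⇒ bccbbcSbC ⇒ bccbbcCbCbC ⇒ bccbbccbCbC ⇒ bccbbccbiCbC ⇒ bccbbccbicbC ⇒ bccbbccbicbc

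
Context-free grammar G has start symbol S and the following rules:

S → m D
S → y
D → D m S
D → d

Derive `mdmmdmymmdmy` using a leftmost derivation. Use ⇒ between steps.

S ⇒ mD ⇒ mDmS ⇒ mDmSmS ⇒ mDmSmSmS ⇒ mDmSmSmSmS ⇒ mdmSmSmSmS ⇒ mdmmDmSmSmS ⇒ mdmmdmSmSmS ⇒ mdmmdmymSmS ⇒ mdmmdmymmDmS ⇒ mdmmdmymmdmS ⇒ mdmmdmymmdmy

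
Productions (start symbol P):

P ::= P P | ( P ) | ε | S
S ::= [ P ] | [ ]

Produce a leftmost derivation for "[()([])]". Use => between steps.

P=>S=>[P]=>[PP]=>[(P)P]=>[()P]=>[()(P)]=>[()(S)]=>[()([])]

P => S   [P ::= S]
S => [P]   [S ::= [ P ]]
[P] => [PP]   [P ::= P P]
[PP] => [(P)P]   [P ::= ( P )]
[(P)P] => [()P]   [P ::= ε]
[()P] => [()(P)]   [P ::= ( P )]
[()(P)] => [()(S)]   [P ::= S]
[()(S)] => [()([])]   [S ::= [ ]]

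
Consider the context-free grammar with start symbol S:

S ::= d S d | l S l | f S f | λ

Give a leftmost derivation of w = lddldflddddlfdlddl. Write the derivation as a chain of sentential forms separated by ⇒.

S⇒lSl⇒ldSdl⇒lddSddl⇒lddlSlddl⇒lddldSdlddl⇒lddldfSfdlddl⇒lddldflSlfdlddl⇒lddldfldSdlfdlddl⇒lddldflddSddlfdlddl⇒lddldflddddlfdlddl

S ⇒ lSl   [S ::= l S l]
lSl ⇒ ldSdl   [S ::= d S d]
ldSdl ⇒ lddSddl   [S ::= d S d]
lddSddl ⇒ lddlSlddl   [S ::= l S l]
lddlSlddl ⇒ lddldSdlddl   [S ::= d S d]
lddldSdlddl ⇒ lddldfSfdlddl   [S ::= f S f]
lddldfSfdlddl ⇒ lddldflSlfdlddl   [S ::= l S l]
lddldflSlfdlddl ⇒ lddldfldSdlfdlddl   [S ::= d S d]
lddldfldSdlfdlddl ⇒ lddldflddSddlfdlddl   [S ::= d S d]
lddldflddSddlfdlddl ⇒ lddldflddddlfdlddl   [S ::= λ]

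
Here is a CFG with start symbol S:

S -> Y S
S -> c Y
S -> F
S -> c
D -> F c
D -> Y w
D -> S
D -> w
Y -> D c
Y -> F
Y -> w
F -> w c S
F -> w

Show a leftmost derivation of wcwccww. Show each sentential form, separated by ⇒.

S ⇒ YS ⇒ FS ⇒ wcSS ⇒ wcFS ⇒ wcwcSS ⇒ wcwccYS ⇒ wcwccwS ⇒ wcwccwF ⇒ wcwccww

S ⇒ YS   [S -> Y S]
YS ⇒ FS   [Y -> F]
FS ⇒ wcSS   [F -> w c S]
wcSS ⇒ wcFS   [S -> F]
wcFS ⇒ wcwcSS   [F -> w c S]
wcwcSS ⇒ wcwccYS   [S -> c Y]
wcwccYS ⇒ wcwccwS   [Y -> w]
wcwccwS ⇒ wcwccwF   [S -> F]
wcwccwF ⇒ wcwccww   [F -> w]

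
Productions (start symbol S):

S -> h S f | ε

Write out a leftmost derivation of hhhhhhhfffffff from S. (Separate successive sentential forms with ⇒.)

S ⇒ hSf   [S -> h S f]
hSf ⇒ hhSff   [S -> h S f]
hhSff ⇒ hhhSfff   [S -> h S f]
hhhSfff ⇒ hhhhSffff   [S -> h S f]
hhhhSffff ⇒ hhhhhSfffff   [S -> h S f]
hhhhhSfffff ⇒ hhhhhhSffffff   [S -> h S f]
hhhhhhSffffff ⇒ hhhhhhhSfffffff   [S -> h S f]
hhhhhhhSfffffff ⇒ hhhhhhhfffffff   [S -> ε]

S⇒hSf⇒hhSff⇒hhhSfff⇒hhhhSffff⇒hhhhhSfffff⇒hhhhhhSffffff⇒hhhhhhhSfffffff⇒hhhhhhhfffffff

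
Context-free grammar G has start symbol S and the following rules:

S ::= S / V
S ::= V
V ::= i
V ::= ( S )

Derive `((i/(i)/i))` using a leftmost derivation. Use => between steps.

S => V   [S ::= V]
V => (S)   [V ::= ( S )]
(S) => (V)   [S ::= V]
(V) => ((S))   [V ::= ( S )]
((S)) => ((S/V))   [S ::= S / V]
((S/V)) => ((S/V/V))   [S ::= S / V]
((S/V/V)) => ((V/V/V))   [S ::= V]
((V/V/V)) => ((i/V/V))   [V ::= i]
((i/V/V)) => ((i/(S)/V))   [V ::= ( S )]
((i/(S)/V)) => ((i/(V)/V))   [S ::= V]
((i/(V)/V)) => ((i/(i)/V))   [V ::= i]
((i/(i)/V)) => ((i/(i)/i))   [V ::= i]

S => V => (S) => (V) => ((S)) => ((S/V)) => ((S/V/V)) => ((V/V/V)) => ((i/V/V)) => ((i/(S)/V)) => ((i/(V)/V)) => ((i/(i)/V)) => ((i/(i)/i))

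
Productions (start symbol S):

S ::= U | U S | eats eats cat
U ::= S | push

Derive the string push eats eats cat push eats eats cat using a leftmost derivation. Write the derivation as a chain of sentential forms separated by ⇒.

S ⇒ U S ⇒ push S ⇒ push U S ⇒ push S S ⇒ push eats eats cat S ⇒ push eats eats cat U S ⇒ push eats eats cat push S ⇒ push eats eats cat push eats eats cat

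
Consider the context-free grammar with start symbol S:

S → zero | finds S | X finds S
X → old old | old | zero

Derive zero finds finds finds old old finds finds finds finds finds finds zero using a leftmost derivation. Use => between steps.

S => X finds S   [S → X finds S]
X finds S => zero finds S   [X → zero]
zero finds S => zero finds finds S   [S → finds S]
zero finds finds S => zero finds finds finds S   [S → finds S]
zero finds finds finds S => zero finds finds finds X finds S   [S → X finds S]
zero finds finds finds X finds S => zero finds finds finds old old finds S   [X → old old]
zero finds finds finds old old finds S => zero finds finds finds old old finds finds S   [S → finds S]
zero finds finds finds old old finds finds S => zero finds finds finds old old finds finds finds S   [S → finds S]
zero finds finds finds old old finds finds finds S => zero finds finds finds old old finds finds finds finds S   [S → finds S]
zero finds finds finds old old finds finds finds finds S => zero finds finds finds old old finds finds finds finds finds S   [S → finds S]
zero finds finds finds old old finds finds finds finds finds S => zero finds finds finds old old finds finds finds finds finds finds S   [S → finds S]
zero finds finds finds old old finds finds finds finds finds finds S => zero finds finds finds old old finds finds finds finds finds finds zero   [S → zero]

S => X finds S => zero finds S => zero finds finds S => zero finds finds finds S => zero finds finds finds X finds S => zero finds finds finds old old finds S => zero finds finds finds old old finds finds S => zero finds finds finds old old finds finds finds S => zero finds finds finds old old finds finds finds finds S => zero finds finds finds old old finds finds finds finds finds S => zero finds finds finds old old finds finds finds finds finds finds S => zero finds finds finds old old finds finds finds finds finds finds zero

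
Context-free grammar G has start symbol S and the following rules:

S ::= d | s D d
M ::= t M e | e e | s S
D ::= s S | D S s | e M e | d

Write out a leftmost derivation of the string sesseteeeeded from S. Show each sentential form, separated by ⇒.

S⇒sDd⇒seMed⇒sesSed⇒sessDded⇒sesseMeded⇒sessetMeeded⇒sesseteeeeded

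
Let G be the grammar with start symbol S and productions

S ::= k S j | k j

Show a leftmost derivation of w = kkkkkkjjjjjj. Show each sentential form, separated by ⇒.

S ⇒ kSj ⇒ kkSjj ⇒ kkkSjjj ⇒ kkkkSjjjj ⇒ kkkkkSjjjjj ⇒ kkkkkkjjjjjj

S ⇒ kSj   [S ::= k S j]
kSj ⇒ kkSjj   [S ::= k S j]
kkSjj ⇒ kkkSjjj   [S ::= k S j]
kkkSjjj ⇒ kkkkSjjjj   [S ::= k S j]
kkkkSjjjj ⇒ kkkkkSjjjjj   [S ::= k S j]
kkkkkSjjjjj ⇒ kkkkkkjjjjjj   [S ::= k j]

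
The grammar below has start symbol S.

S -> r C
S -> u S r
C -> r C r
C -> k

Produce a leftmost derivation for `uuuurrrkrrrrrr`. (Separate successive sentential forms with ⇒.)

S ⇒ uSr ⇒ uuSrr ⇒ uuuSrrr ⇒ uuuuSrrrr ⇒ uuuurCrrrr ⇒ uuuurrCrrrrr ⇒ uuuurrrCrrrrrr ⇒ uuuurrrkrrrrrr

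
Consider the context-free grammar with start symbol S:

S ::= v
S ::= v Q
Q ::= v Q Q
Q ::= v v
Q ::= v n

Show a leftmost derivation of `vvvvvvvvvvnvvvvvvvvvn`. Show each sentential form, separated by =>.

S => vQ => vvQQ => vvvQQQ => vvvvQQQQ => vvvvvQQQQQ => vvvvvvQQQQQQ => vvvvvvvvQQQQQ => vvvvvvvvvQQQQQQ => vvvvvvvvvvnQQQQQ => vvvvvvvvvvnvvQQQQ => vvvvvvvvvvnvvvvQQQ => vvvvvvvvvvnvvvvvvQQ => vvvvvvvvvvnvvvvvvvvQ => vvvvvvvvvvnvvvvvvvvvn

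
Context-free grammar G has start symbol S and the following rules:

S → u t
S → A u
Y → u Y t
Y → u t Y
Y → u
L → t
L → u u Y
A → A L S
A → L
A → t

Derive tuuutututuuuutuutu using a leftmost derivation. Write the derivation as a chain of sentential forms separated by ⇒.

S ⇒ Au ⇒ ALSu ⇒ ALSLSu ⇒ tLSLSu ⇒ tuuYSLSu ⇒ tuuutYSLSu ⇒ tuuututYSLSu ⇒ tuuututuSLSu ⇒ tuuututuAuLSu ⇒ tuuutututuLSu ⇒ tuuutututuuuYSu ⇒ tuuutututuuuutYSu ⇒ tuuutututuuuutuSu ⇒ tuuutututuuuutuutu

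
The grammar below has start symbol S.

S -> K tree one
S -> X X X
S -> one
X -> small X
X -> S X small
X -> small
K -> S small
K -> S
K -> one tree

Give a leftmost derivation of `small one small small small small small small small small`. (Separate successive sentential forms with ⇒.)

S ⇒ X X X ⇒ S X small X X ⇒ X X X X small X X ⇒ small X X X X small X X ⇒ small S X small X X X small X X ⇒ small one X small X X X small X X ⇒ small one small small X X X small X X ⇒ small one small small small X X small X X ⇒ small one small small small small X small X X ⇒ small one small small small small small small X X ⇒ small one small small small small small small small X ⇒ small one small small small small small small small small

S ⇒ X X X   [S -> X X X]
X X X ⇒ S X small X X   [X -> S X small]
S X small X X ⇒ X X X X small X X   [S -> X X X]
X X X X small X X ⇒ small X X X X small X X   [X -> small X]
small X X X X small X X ⇒ small S X small X X X small X X   [X -> S X small]
small S X small X X X small X X ⇒ small one X small X X X small X X   [S -> one]
small one X small X X X small X X ⇒ small one small small X X X small X X   [X -> small]
small one small small X X X small X X ⇒ small one small small small X X small X X   [X -> small]
small one small small small X X small X X ⇒ small one small small small small X small X X   [X -> small]
small one small small small small X small X X ⇒ small one small small small small small small X X   [X -> small]
small one small small small small small small X X ⇒ small one small small small small small small small X   [X -> small]
small one small small small small small small small X ⇒ small one small small small small small small small small   [X -> small]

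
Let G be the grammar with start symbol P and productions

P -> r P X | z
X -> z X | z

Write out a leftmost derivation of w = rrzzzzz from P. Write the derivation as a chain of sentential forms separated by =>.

P => rPX => rrPXX => rrzXX => rrzzX => rrzzzX => rrzzzzX => rrzzzzz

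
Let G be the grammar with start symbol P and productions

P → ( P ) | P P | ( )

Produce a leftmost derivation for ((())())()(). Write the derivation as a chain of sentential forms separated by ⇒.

P ⇒ PP ⇒ PPP ⇒ (P)PP ⇒ (PP)PP ⇒ ((P)P)PP ⇒ ((())P)PP ⇒ ((())())PP ⇒ ((())())()P ⇒ ((())())()()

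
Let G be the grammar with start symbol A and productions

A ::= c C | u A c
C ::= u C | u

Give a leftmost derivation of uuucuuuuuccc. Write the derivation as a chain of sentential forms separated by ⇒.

A ⇒ uAc   [A ::= u A c]
uAc ⇒ uuAcc   [A ::= u A c]
uuAcc ⇒ uuuAccc   [A ::= u A c]
uuuAccc ⇒ uuucCccc   [A ::= c C]
uuucCccc ⇒ uuucuCccc   [C ::= u C]
uuucuCccc ⇒ uuucuuCccc   [C ::= u C]
uuucuuCccc ⇒ uuucuuuCccc   [C ::= u C]
uuucuuuCccc ⇒ uuucuuuuCccc   [C ::= u C]
uuucuuuuCccc ⇒ uuucuuuuuccc   [C ::= u]

A⇒uAc⇒uuAcc⇒uuuAccc⇒uuucCccc⇒uuucuCccc⇒uuucuuCccc⇒uuucuuuCccc⇒uuucuuuuCccc⇒uuucuuuuuccc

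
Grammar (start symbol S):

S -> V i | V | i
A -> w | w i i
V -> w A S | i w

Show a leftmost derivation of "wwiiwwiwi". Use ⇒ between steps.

S ⇒ V   [S -> V]
V ⇒ wAS   [V -> w A S]
wAS ⇒ wwiiS   [A -> w i i]
wwiiS ⇒ wwiiV   [S -> V]
wwiiV ⇒ wwiiwAS   [V -> w A S]
wwiiwAS ⇒ wwiiwwS   [A -> w]
wwiiwwS ⇒ wwiiwwVi   [S -> V i]
wwiiwwVi ⇒ wwiiwwiwi   [V -> i w]

S ⇒ V ⇒ wAS ⇒ wwiiS ⇒ wwiiV ⇒ wwiiwAS ⇒ wwiiwwS ⇒ wwiiwwVi ⇒ wwiiwwiwi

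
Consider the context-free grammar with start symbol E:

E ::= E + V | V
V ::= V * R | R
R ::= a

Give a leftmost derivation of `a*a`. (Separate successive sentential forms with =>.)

E => V => V*R => R*R => a*R => a*a

E => V   [E ::= V]
V => V*R   [V ::= V * R]
V*R => R*R   [V ::= R]
R*R => a*R   [R ::= a]
a*R => a*a   [R ::= a]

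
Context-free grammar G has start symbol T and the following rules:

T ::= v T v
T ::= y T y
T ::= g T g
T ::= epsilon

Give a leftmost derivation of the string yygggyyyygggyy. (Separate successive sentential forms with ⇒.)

T ⇒ yTy   [T ::= y T y]
yTy ⇒ yyTyy   [T ::= y T y]
yyTyy ⇒ yygTgyy   [T ::= g T g]
yygTgyy ⇒ yyggTggyy   [T ::= g T g]
yyggTggyy ⇒ yygggTgggyy   [T ::= g T g]
yygggTgggyy ⇒ yygggyTygggyy   [T ::= y T y]
yygggyTygggyy ⇒ yygggyyTyygggyy   [T ::= y T y]
yygggyyTyygggyy ⇒ yygggyyyygggyy   [T ::= epsilon]

T ⇒ yTy ⇒ yyTyy ⇒ yygTgyy ⇒ yyggTggyy ⇒ yygggTgggyy ⇒ yygggyTygggyy ⇒ yygggyyTyygggyy ⇒ yygggyyyygggyy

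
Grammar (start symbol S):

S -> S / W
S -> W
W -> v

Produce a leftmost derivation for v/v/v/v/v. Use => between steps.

S => S/W => S/W/W => S/W/W/W => S/W/W/W/W => W/W/W/W/W => v/W/W/W/W => v/v/W/W/W => v/v/v/W/W => v/v/v/v/W => v/v/v/v/v

S => S/W   [S -> S / W]
S/W => S/W/W   [S -> S / W]
S/W/W => S/W/W/W   [S -> S / W]
S/W/W/W => S/W/W/W/W   [S -> S / W]
S/W/W/W/W => W/W/W/W/W   [S -> W]
W/W/W/W/W => v/W/W/W/W   [W -> v]
v/W/W/W/W => v/v/W/W/W   [W -> v]
v/v/W/W/W => v/v/v/W/W   [W -> v]
v/v/v/W/W => v/v/v/v/W   [W -> v]
v/v/v/v/W => v/v/v/v/v   [W -> v]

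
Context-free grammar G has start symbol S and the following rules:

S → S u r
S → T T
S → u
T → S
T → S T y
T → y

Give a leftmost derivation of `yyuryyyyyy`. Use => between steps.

S => TT => STyT => TTTyT => STyTTyT => SurTyTTyT => TTurTyTTyT => yTurTyTTyT => yyurTyTTyT => yyuryyTTyT => yyuryyyTyT => yyuryyyyyT => yyuryyyyyy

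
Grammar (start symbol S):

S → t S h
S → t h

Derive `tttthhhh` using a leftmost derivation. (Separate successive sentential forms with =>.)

S => tSh => ttShh => tttShhh => tttthhhh

S => tSh   [S → t S h]
tSh => ttShh   [S → t S h]
ttShh => tttShhh   [S → t S h]
tttShhh => tttthhhh   [S → t h]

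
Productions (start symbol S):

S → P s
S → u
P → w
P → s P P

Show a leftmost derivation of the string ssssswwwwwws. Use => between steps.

S => Ps => sPPs => ssPPPs => sssPPPPs => ssssPPPPPs => sssssPPPPPPs => ssssswPPPPPs => ssssswwPPPPs => ssssswwwPPPs => ssssswwwwPPs => ssssswwwwwPs => ssssswwwwwws

S => Ps   [S → P s]
Ps => sPPs   [P → s P P]
sPPs => ssPPPs   [P → s P P]
ssPPPs => sssPPPPs   [P → s P P]
sssPPPPs => ssssPPPPPs   [P → s P P]
ssssPPPPPs => sssssPPPPPPs   [P → s P P]
sssssPPPPPPs => ssssswPPPPPs   [P → w]
ssssswPPPPPs => ssssswwPPPPs   [P → w]
ssssswwPPPPs => ssssswwwPPPs   [P → w]
ssssswwwPPPs => ssssswwwwPPs   [P → w]
ssssswwwwPPs => ssssswwwwwPs   [P → w]
ssssswwwwwPs => ssssswwwwwws   [P → w]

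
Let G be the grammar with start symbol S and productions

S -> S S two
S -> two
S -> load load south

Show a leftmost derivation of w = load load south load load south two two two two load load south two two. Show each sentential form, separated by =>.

S => S S two   [S -> S S two]
S S two => load load south S two   [S -> load load south]
load load south S two => load load south S S two two   [S -> S S two]
load load south S S two two => load load south S S two S two two   [S -> S S two]
load load south S S two S two two => load load south S S two S two S two two   [S -> S S two]
load load south S S two S two S two two => load load south load load south S two S two S two two   [S -> load load south]
load load south load load south S two S two S two two => load load south load load south two two S two S two two   [S -> two]
load load south load load south two two S two S two two => load load south load load south two two two two S two two   [S -> two]
load load south load load south two two two two S two two => load load south load load south two two two two load load south two two   [S -> load load south]

S => S S two => load load south S two => load load south S S two two => load load south S S two S two two => load load south S S two S two S two two => load load south load load south S two S two S two two => load load south load load south two two S two S two two => load load south load load south two two two two S two two => load load south load load south two two two two load load south two two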